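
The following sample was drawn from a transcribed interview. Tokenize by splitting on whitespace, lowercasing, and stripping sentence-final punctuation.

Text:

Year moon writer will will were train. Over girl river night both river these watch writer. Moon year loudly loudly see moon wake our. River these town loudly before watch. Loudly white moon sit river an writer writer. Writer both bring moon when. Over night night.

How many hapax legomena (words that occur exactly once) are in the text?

Frequencies: moon:5, writer:5, river:4, loudly:4, night:3, year:2, will:2, over:2, both:2, these:2, watch:2, were:1, train:1, girl:1, see:1, wake:1, our:1, town:1, before:1, white:1, … (4 more, each freq 1)
Hapax (freq=1): an, before, bring, girl, our, see, sit, town, train, wake, were, when, white

13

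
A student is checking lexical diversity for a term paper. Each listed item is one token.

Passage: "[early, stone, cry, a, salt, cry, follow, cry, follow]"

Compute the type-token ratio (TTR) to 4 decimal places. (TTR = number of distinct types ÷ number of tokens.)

0.6667

N = 9 tokens, V = 6 types.
TTR = V / N = 6 / 9 = 0.6667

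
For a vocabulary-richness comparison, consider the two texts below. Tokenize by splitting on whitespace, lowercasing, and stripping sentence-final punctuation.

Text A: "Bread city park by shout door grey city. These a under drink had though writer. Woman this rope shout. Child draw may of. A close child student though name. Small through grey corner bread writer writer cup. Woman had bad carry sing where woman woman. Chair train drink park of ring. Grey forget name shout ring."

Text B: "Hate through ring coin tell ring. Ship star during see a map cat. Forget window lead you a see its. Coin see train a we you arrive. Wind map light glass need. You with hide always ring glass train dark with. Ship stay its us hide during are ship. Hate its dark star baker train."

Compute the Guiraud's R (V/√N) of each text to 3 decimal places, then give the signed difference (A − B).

0.496

A: V=36, N=56, R=4.811
B: V=32, N=55, R=4.315
Difference = 4.811 − 4.315 = 0.496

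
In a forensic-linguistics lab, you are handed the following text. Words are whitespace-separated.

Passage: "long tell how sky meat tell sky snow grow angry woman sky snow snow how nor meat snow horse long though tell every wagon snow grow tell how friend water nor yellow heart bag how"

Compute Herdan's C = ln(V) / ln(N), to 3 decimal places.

N = 35, V = 19.
ln(V) = 2.944439, ln(N) = 3.555348
C = 2.944439 / 3.555348 = 0.828

0.828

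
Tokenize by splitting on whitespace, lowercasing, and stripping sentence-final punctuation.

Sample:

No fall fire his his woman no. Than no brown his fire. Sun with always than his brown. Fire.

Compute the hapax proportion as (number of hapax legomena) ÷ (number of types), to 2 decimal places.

0.50

Frequencies: his:4, no:3, fire:3, than:2, brown:2, fall:1, woman:1, sun:1, with:1, always:1
Hapax count = 5; type count = 10.
Ratio = 5 / 10 = 0.50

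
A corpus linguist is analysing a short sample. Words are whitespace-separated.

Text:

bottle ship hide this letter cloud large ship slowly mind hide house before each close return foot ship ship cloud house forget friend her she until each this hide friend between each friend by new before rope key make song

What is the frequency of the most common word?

4

Frequencies: ship:4, hide:3, each:3, friend:3, this:2, cloud:2, house:2, before:2, bottle:1, letter:1, large:1, slowly:1, mind:1, close:1, return:1, foot:1, forget:1, her:1, she:1, until:1, … (7 more, each freq 1)
Most common: 'ship' with frequency 4.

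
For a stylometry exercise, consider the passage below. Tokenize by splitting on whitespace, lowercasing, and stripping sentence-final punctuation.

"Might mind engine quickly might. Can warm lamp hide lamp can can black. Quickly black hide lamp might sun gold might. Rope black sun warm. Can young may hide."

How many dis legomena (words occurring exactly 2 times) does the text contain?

3

Frequencies: might:4, can:4, lamp:3, hide:3, black:3, quickly:2, warm:2, sun:2, mind:1, engine:1, gold:1, rope:1, young:1, may:1
Words with frequency 2: quickly, sun, warm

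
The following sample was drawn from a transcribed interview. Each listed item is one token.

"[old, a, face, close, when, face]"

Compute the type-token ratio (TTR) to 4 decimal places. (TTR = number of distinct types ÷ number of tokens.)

0.8333

N = 6 tokens, V = 5 types.
TTR = V / N = 5 / 6 = 0.8333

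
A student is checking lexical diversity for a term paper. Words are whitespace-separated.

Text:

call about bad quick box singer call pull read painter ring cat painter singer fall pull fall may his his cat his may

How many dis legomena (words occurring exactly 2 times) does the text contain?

Frequencies: his:3, call:2, singer:2, pull:2, painter:2, cat:2, fall:2, may:2, about:1, bad:1, quick:1, box:1, read:1, ring:1
Words with frequency 2: call, cat, fall, may, painter, pull, singer

7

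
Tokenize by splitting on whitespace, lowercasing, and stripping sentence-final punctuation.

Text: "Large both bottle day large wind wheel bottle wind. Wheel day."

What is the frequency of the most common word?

Frequencies: large:2, bottle:2, day:2, wind:2, wheel:2, both:1
Most common: 'large' with frequency 2.

2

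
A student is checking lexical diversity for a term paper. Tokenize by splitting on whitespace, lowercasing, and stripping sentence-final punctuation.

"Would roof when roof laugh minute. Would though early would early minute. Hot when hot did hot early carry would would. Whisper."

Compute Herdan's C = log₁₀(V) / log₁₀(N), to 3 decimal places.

0.776

N = 22, V = 11.
log₁₀(V) = 1.041393, log₁₀(N) = 1.342423
C = 1.041393 / 1.342423 = 0.776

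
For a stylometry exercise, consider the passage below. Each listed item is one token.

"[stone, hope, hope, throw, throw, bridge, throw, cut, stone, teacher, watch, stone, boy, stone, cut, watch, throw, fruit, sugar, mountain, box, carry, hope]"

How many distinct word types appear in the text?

13

Distinct types: {box, boy, bridge, carry, cut, fruit, hope, mountain, stone, sugar, teacher, throw, watch}
V = 13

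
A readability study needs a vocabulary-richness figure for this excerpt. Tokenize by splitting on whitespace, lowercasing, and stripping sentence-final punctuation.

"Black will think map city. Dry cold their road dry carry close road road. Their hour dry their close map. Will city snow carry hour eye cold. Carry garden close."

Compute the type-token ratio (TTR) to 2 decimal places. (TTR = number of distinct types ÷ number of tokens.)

N = 30 tokens, V = 15 types.
TTR = V / N = 15 / 30 = 0.50

0.50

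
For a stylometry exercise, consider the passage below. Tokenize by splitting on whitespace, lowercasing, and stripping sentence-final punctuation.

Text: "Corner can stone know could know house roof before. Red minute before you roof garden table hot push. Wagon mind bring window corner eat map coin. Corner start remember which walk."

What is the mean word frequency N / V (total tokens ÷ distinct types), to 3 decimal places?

1.192

N = 31 tokens, V = 26 types.
Mean frequency = N / V = 31 / 26 = 1.192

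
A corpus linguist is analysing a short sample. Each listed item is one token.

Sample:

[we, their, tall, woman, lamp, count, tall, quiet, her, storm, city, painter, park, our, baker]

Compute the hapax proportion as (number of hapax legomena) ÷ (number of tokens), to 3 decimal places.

Frequencies: tall:2, we:1, their:1, woman:1, lamp:1, count:1, quiet:1, her:1, storm:1, city:1, painter:1, park:1, our:1, baker:1
Hapax count = 13; token count = 15.
Ratio = 13 / 15 = 0.867

0.867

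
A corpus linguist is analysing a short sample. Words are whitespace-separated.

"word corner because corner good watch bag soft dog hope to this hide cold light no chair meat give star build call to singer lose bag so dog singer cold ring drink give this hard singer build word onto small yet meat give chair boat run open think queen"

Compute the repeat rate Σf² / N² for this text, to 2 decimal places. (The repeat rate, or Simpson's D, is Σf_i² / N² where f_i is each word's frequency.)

Frequencies: give:3, singer:3, word:2, corner:2, bag:2, dog:2, to:2, this:2, cold:2, chair:2, meat:2, build:2, because:1, good:1, watch:1, soft:1, hope:1, hide:1, light:1, no:1, … (15 more, each freq 1)
Σf² = 81; N² = 2401
Repeat rate = 81 / 2401 = 0.03

0.03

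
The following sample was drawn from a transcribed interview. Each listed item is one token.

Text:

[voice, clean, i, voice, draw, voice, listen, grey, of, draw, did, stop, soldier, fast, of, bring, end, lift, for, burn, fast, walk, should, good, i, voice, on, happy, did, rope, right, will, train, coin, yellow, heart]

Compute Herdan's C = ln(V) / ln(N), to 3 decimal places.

0.930

N = 36, V = 28.
ln(V) = 3.332205, ln(N) = 3.583519
C = 3.332205 / 3.583519 = 0.930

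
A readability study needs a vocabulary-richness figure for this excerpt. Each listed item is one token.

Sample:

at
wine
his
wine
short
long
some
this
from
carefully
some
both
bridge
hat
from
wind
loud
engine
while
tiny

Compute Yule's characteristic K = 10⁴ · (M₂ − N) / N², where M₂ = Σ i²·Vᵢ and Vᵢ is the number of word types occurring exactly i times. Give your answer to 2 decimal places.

Frequencies: wine:2, some:2, from:2, at:1, his:1, short:1, long:1, this:1, carefully:1, both:1, bridge:1, hat:1, wind:1, loud:1, engine:1, while:1, tiny:1
N = 20. Frequency spectrum: V_1=14, V_2=3
M₂ = 1²·14 + 2²·3 = 26
K = 10000 × (26 − 20) / 20² = 150.00

150.00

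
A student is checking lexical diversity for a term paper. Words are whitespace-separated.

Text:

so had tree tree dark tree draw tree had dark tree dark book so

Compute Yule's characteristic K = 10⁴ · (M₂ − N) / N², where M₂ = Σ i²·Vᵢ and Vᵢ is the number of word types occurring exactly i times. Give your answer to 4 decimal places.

Frequencies: tree:5, dark:3, so:2, had:2, draw:1, book:1
N = 14. Frequency spectrum: V_1=2, V_2=2, V_3=1, V_5=1
M₂ = 1²·2 + 2²·2 + 3²·1 + 5²·1 = 44
K = 10000 × (44 − 14) / 14² = 1530.6122

1530.6122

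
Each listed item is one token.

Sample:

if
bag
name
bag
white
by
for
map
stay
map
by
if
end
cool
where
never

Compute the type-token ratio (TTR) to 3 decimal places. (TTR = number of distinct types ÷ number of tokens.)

0.750

N = 16 tokens, V = 12 types.
TTR = V / N = 12 / 16 = 0.750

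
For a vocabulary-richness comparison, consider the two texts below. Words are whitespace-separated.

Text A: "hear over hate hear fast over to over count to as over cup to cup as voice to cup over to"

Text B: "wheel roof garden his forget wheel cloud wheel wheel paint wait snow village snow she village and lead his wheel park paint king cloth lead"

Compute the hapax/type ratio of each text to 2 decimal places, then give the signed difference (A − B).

-0.19

A: hapax=4, V=9, ratio=0.44
B: hapax=10, V=16, ratio=0.63
Difference = 0.44 − 0.63 = -0.19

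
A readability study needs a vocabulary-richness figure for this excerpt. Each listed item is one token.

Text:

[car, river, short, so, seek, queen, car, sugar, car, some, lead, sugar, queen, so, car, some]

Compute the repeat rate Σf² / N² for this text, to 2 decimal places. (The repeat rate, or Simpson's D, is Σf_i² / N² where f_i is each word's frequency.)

Frequencies: car:4, so:2, queen:2, sugar:2, some:2, river:1, short:1, seek:1, lead:1
Σf² = 36; N² = 256
Repeat rate = 36 / 256 = 0.14

0.14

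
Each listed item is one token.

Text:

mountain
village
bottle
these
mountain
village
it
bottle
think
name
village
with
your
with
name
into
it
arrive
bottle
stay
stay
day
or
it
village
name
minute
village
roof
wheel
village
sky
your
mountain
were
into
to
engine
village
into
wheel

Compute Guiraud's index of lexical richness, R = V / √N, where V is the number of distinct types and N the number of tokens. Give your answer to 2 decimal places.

N = 41, V = 21.
√N = 6.403124
R = 21 / 6.403124 = 3.28

3.28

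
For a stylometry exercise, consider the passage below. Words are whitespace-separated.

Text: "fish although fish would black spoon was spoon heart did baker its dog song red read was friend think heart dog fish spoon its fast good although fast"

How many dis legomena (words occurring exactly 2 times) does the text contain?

6

Frequencies: fish:3, spoon:3, although:2, was:2, heart:2, its:2, dog:2, fast:2, would:1, black:1, did:1, baker:1, song:1, red:1, read:1, friend:1, think:1, good:1
Words with frequency 2: although, dog, fast, heart, its, was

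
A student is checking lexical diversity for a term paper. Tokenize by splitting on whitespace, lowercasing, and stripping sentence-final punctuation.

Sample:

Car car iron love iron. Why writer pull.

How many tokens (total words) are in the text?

8

Tokens: car, car, iron, love, iron, why, writer, pull
N = 8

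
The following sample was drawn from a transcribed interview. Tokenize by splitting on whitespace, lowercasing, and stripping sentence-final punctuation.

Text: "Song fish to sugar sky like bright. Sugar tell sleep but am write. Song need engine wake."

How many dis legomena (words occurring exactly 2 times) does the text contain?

Frequencies: song:2, sugar:2, fish:1, to:1, sky:1, like:1, bright:1, tell:1, sleep:1, but:1, am:1, write:1, need:1, engine:1, wake:1
Words with frequency 2: song, sugar

2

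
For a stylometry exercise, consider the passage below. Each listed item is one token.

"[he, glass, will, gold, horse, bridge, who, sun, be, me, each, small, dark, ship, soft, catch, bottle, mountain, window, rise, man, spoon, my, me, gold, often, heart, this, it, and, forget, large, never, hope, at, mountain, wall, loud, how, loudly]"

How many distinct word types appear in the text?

Distinct types: {and, at, be, bottle, bridge, catch, dark, each, forget, glass, gold, he, heart, hope, horse, how, it, large, loud, loudly, man, me, mountain, my, never, often, rise, ship, small, soft, spoon, sun, this, wall, who, will, window}
V = 37

37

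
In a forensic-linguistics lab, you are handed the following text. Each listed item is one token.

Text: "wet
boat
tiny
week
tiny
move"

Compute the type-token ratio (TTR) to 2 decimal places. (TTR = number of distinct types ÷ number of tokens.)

N = 6 tokens, V = 5 types.
TTR = V / N = 5 / 6 = 0.83

0.83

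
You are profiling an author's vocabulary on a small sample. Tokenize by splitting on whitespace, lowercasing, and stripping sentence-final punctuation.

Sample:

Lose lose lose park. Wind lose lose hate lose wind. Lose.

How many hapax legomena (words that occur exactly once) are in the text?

2

Frequencies: lose:7, wind:2, park:1, hate:1
Hapax (freq=1): hate, park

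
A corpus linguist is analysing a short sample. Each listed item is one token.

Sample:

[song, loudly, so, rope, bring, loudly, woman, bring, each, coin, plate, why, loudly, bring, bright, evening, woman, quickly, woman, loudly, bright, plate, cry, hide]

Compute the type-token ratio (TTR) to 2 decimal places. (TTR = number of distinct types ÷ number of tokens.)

N = 24 tokens, V = 15 types.
TTR = V / N = 15 / 24 = 0.63

0.63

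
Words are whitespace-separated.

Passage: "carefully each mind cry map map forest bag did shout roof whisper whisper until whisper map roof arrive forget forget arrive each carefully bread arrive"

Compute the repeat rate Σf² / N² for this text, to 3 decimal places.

0.082

Frequencies: map:3, whisper:3, arrive:3, carefully:2, each:2, roof:2, forget:2, mind:1, cry:1, forest:1, bag:1, did:1, shout:1, until:1, bread:1
Σf² = 51; N² = 625
Repeat rate = 51 / 625 = 0.082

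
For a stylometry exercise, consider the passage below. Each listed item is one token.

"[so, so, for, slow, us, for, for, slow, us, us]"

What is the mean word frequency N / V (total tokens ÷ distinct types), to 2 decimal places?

N = 10 tokens, V = 4 types.
Mean frequency = N / V = 10 / 4 = 2.50

2.50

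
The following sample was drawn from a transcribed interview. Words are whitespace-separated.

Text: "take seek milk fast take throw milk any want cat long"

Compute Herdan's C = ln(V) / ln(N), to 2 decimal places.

N = 11, V = 9.
ln(V) = 2.197225, ln(N) = 2.397895
C = 2.197225 / 2.397895 = 0.92

0.92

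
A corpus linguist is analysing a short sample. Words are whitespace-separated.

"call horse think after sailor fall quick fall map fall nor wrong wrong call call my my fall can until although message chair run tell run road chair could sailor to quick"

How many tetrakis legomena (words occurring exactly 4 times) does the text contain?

Frequencies: fall:4, call:3, sailor:2, quick:2, wrong:2, my:2, chair:2, run:2, horse:1, think:1, after:1, map:1, nor:1, can:1, until:1, although:1, message:1, tell:1, road:1, could:1, … (1 more, each freq 1)
Words with frequency 4: fall

1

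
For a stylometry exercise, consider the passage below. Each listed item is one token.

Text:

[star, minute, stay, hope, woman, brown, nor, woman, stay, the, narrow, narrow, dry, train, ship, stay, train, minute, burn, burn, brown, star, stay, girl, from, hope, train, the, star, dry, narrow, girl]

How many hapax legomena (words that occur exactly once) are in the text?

3

Frequencies: stay:4, star:3, narrow:3, train:3, minute:2, hope:2, woman:2, brown:2, the:2, dry:2, burn:2, girl:2, nor:1, ship:1, from:1
Hapax (freq=1): from, nor, ship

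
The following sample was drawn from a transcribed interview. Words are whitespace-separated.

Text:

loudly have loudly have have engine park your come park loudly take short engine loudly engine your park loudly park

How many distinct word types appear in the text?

8

Distinct types: {come, engine, have, loudly, park, short, take, your}
V = 8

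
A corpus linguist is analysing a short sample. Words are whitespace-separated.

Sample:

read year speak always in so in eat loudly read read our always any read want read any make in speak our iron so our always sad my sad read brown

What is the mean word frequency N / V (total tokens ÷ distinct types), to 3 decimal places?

N = 31 tokens, V = 16 types.
Mean frequency = N / V = 31 / 16 = 1.938

1.938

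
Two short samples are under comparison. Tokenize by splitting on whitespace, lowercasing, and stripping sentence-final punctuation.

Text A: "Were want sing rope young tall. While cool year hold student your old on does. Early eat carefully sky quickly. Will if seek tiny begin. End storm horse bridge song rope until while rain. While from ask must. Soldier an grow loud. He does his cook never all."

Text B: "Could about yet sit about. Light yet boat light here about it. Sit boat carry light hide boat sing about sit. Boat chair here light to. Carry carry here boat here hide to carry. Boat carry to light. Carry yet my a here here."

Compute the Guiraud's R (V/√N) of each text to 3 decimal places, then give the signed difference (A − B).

4.090

A: V=44, N=48, R=6.351
B: V=15, N=44, R=2.261
Difference = 6.351 − 2.261 = 4.090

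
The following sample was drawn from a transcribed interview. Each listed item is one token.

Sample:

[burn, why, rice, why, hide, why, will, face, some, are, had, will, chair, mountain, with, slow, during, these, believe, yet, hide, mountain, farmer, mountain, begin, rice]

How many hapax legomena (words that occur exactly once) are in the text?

14

Frequencies: why:3, mountain:3, rice:2, hide:2, will:2, burn:1, face:1, some:1, are:1, had:1, chair:1, with:1, slow:1, during:1, these:1, believe:1, yet:1, farmer:1, begin:1
Hapax (freq=1): are, begin, believe, burn, chair, during, face, farmer, had, slow, some, these, with, yet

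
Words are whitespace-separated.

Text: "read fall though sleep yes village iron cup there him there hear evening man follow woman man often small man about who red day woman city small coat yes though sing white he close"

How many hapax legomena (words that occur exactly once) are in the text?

21

Frequencies: man:3, though:2, yes:2, there:2, woman:2, small:2, read:1, fall:1, sleep:1, village:1, iron:1, cup:1, him:1, hear:1, evening:1, follow:1, often:1, about:1, who:1, red:1, … (7 more, each freq 1)
Hapax (freq=1): about, city, close, coat, cup, day, evening, fall, follow, he, hear, him, iron, often, read, red, sing, sleep, village, white, who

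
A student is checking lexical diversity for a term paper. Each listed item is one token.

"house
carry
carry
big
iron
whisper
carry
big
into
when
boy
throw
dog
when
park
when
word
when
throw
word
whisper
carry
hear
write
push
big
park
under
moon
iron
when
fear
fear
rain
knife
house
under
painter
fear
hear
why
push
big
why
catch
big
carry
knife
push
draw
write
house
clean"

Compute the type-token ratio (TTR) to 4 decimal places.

N = 53 tokens, V = 25 types.
TTR = V / N = 25 / 53 = 0.4717

0.4717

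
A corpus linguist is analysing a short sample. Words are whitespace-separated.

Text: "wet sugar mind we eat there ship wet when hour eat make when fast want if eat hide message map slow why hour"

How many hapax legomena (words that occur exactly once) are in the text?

Frequencies: eat:3, wet:2, when:2, hour:2, sugar:1, mind:1, we:1, there:1, ship:1, make:1, fast:1, want:1, if:1, hide:1, message:1, map:1, slow:1, why:1
Hapax (freq=1): fast, hide, if, make, map, message, mind, ship, slow, sugar, there, want, we, why

14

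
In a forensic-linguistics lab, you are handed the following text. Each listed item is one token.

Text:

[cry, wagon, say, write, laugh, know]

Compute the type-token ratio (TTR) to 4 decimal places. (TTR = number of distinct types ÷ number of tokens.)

1.0000

N = 6 tokens, V = 6 types.
TTR = V / N = 6 / 6 = 1.0000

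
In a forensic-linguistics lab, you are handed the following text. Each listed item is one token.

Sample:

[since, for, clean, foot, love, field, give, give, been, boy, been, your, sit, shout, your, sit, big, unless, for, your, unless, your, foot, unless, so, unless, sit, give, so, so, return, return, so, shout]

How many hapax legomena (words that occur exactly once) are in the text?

Frequencies: your:4, unless:4, so:4, give:3, sit:3, for:2, foot:2, been:2, shout:2, return:2, since:1, clean:1, love:1, field:1, boy:1, big:1
Hapax (freq=1): big, boy, clean, field, love, since

6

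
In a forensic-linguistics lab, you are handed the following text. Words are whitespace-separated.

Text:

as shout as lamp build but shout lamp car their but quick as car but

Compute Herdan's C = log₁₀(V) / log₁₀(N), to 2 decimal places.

0.77

N = 15, V = 8.
log₁₀(V) = 0.903090, log₁₀(N) = 1.176091
C = 0.903090 / 1.176091 = 0.77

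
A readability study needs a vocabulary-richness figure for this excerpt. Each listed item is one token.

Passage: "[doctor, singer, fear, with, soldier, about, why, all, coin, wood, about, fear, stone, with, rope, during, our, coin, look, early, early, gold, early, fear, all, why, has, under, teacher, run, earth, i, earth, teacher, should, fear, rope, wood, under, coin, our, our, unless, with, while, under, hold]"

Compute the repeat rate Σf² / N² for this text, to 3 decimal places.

Frequencies: fear:4, with:3, coin:3, our:3, early:3, under:3, about:2, why:2, all:2, wood:2, rope:2, teacher:2, earth:2, doctor:1, singer:1, soldier:1, stone:1, during:1, look:1, gold:1, … (7 more, each freq 1)
Σf² = 103; N² = 2209
Repeat rate = 103 / 2209 = 0.047

0.047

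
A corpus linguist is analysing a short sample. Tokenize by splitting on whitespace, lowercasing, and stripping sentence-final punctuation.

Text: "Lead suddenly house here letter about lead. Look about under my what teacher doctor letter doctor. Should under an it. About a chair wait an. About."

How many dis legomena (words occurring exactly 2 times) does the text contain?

5

Frequencies: about:4, lead:2, letter:2, under:2, doctor:2, an:2, suddenly:1, house:1, here:1, look:1, my:1, what:1, teacher:1, should:1, it:1, a:1, chair:1, wait:1
Words with frequency 2: an, doctor, lead, letter, under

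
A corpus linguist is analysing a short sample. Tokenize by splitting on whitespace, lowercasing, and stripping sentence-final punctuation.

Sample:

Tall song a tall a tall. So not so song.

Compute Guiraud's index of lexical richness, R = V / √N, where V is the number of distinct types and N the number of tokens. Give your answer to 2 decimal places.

1.58

N = 10, V = 5.
√N = 3.162278
R = 5 / 3.162278 = 1.58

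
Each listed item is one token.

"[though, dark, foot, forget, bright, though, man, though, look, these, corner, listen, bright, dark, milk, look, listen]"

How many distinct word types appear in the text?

11

Distinct types: {bright, corner, dark, foot, forget, listen, look, man, milk, these, though}
V = 11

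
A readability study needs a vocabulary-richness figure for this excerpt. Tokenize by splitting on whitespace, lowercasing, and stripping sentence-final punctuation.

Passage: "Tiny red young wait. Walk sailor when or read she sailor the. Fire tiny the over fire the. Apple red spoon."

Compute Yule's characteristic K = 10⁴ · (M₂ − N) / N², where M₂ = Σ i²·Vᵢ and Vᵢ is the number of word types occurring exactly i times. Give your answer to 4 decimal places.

Frequencies: the:3, tiny:2, red:2, sailor:2, fire:2, young:1, wait:1, walk:1, when:1, or:1, read:1, she:1, over:1, apple:1, spoon:1
N = 21. Frequency spectrum: V_1=10, V_2=4, V_3=1
M₂ = 1²·10 + 2²·4 + 3²·1 = 35
K = 10000 × (35 − 21) / 21² = 317.4603

317.4603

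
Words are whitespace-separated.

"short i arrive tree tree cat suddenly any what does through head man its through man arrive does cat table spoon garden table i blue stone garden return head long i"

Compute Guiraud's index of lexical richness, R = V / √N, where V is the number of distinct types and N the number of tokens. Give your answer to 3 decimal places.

3.592

N = 31, V = 20.
√N = 5.567764
R = 20 / 5.567764 = 3.592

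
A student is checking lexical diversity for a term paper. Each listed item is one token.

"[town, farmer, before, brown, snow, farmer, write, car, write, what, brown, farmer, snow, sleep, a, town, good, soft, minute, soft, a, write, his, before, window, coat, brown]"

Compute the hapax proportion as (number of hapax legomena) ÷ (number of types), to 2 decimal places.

Frequencies: farmer:3, brown:3, write:3, town:2, before:2, snow:2, a:2, soft:2, car:1, what:1, sleep:1, good:1, minute:1, his:1, window:1, coat:1
Hapax count = 8; type count = 16.
Ratio = 8 / 16 = 0.50

0.50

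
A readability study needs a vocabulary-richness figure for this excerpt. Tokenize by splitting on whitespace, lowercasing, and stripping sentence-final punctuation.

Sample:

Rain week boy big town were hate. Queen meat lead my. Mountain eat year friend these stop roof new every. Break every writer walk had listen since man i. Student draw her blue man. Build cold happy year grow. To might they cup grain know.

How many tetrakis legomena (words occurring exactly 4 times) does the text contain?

Frequencies: year:2, every:2, man:2, rain:1, week:1, boy:1, big:1, town:1, were:1, hate:1, queen:1, meat:1, lead:1, my:1, mountain:1, eat:1, friend:1, these:1, stop:1, roof:1, … (22 more, each freq 1)
Words with frequency 4: (none)

0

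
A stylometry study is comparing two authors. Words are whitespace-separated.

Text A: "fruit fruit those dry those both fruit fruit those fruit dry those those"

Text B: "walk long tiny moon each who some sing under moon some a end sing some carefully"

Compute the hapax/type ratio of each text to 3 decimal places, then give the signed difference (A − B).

-0.500

A: hapax=1, V=4, ratio=0.250
B: hapax=9, V=12, ratio=0.750
Difference = 0.250 − 0.750 = -0.500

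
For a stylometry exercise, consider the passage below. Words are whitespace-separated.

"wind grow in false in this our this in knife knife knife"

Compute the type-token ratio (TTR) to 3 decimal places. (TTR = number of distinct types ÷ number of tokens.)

N = 12 tokens, V = 7 types.
TTR = V / N = 7 / 12 = 0.583

0.583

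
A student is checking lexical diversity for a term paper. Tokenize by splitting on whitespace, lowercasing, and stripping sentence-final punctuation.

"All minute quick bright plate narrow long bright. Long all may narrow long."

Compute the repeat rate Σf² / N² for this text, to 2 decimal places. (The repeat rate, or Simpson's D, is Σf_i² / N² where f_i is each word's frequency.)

Frequencies: long:3, all:2, bright:2, narrow:2, minute:1, quick:1, plate:1, may:1
Σf² = 25; N² = 169
Repeat rate = 25 / 169 = 0.15

0.15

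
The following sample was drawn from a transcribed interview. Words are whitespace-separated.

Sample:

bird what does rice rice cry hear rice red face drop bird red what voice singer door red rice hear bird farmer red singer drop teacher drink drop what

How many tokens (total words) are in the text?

Tokens: bird, what, does, rice, rice, cry, hear, rice, red, face, drop, bird, red, what, voice, singer, door, red, rice, hear, bird, farmer, red, singer, drop, teacher, drink, drop, what
N = 29

29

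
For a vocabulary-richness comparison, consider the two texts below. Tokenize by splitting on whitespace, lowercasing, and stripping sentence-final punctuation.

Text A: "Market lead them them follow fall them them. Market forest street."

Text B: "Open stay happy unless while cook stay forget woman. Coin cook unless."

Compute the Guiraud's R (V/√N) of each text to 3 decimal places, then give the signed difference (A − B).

A: V=7, N=11, R=2.111
B: V=9, N=12, R=2.598
Difference = 2.111 − 2.598 = -0.487

-0.487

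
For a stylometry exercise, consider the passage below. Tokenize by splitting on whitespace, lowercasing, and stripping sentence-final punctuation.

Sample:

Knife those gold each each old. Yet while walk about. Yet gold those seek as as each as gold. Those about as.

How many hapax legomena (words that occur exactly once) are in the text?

Frequencies: as:4, those:3, gold:3, each:3, yet:2, about:2, knife:1, old:1, while:1, walk:1, seek:1
Hapax (freq=1): knife, old, seek, walk, while

5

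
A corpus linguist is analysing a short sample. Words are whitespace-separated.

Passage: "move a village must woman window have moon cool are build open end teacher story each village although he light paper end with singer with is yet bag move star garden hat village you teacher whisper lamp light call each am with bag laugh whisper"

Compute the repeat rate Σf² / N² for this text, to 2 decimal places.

0.04

Frequencies: village:3, with:3, move:2, end:2, teacher:2, each:2, light:2, bag:2, whisper:2, a:1, must:1, woman:1, window:1, have:1, moon:1, cool:1, are:1, build:1, open:1, story:1, … (14 more, each freq 1)
Σf² = 71; N² = 2025
Repeat rate = 71 / 2025 = 0.04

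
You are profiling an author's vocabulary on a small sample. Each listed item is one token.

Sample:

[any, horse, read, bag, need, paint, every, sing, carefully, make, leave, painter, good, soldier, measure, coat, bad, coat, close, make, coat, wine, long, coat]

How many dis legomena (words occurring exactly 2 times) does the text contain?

1

Frequencies: coat:4, make:2, any:1, horse:1, read:1, bag:1, need:1, paint:1, every:1, sing:1, carefully:1, leave:1, painter:1, good:1, soldier:1, measure:1, bad:1, close:1, wine:1, long:1
Words with frequency 2: make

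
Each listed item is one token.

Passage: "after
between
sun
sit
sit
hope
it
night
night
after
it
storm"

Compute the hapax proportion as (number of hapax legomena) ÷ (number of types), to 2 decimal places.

Frequencies: after:2, sit:2, it:2, night:2, between:1, sun:1, hope:1, storm:1
Hapax count = 4; type count = 8.
Ratio = 4 / 8 = 0.50

0.50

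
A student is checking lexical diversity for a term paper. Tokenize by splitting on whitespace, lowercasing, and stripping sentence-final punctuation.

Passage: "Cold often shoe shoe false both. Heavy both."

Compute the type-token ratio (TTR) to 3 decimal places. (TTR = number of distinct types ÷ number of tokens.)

0.750

N = 8 tokens, V = 6 types.
TTR = V / N = 6 / 8 = 0.750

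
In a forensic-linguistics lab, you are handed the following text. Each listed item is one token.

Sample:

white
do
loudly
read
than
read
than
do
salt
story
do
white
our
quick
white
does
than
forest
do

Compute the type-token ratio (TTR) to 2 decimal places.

N = 19 tokens, V = 11 types.
TTR = V / N = 11 / 19 = 0.58

0.58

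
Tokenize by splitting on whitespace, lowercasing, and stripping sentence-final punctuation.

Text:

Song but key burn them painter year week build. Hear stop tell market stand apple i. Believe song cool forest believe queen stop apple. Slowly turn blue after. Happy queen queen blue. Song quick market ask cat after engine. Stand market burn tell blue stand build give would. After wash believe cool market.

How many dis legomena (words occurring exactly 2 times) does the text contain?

6

Frequencies: market:4, song:3, stand:3, believe:3, queen:3, blue:3, after:3, burn:2, build:2, stop:2, tell:2, apple:2, cool:2, but:1, key:1, them:1, painter:1, year:1, week:1, hear:1, … (12 more, each freq 1)
Words with frequency 2: apple, build, burn, cool, stop, tell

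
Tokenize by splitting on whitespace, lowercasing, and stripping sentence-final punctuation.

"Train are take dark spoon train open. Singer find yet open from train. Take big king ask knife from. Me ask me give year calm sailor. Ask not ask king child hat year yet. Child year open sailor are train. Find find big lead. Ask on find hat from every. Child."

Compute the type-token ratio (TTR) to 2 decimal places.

0.49

N = 51 tokens, V = 25 types.
TTR = V / N = 25 / 51 = 0.49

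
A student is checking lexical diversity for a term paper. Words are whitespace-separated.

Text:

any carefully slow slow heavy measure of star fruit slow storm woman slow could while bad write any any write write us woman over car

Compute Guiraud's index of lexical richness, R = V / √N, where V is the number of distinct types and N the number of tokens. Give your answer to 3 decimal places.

N = 25, V = 17.
√N = 5.000000
R = 17 / 5.000000 = 3.400

3.400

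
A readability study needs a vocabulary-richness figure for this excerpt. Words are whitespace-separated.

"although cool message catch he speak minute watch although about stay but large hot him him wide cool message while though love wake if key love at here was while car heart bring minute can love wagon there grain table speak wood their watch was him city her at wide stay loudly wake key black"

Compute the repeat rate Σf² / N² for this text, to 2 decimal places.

0.03

Frequencies: him:3, love:3, although:2, cool:2, message:2, speak:2, minute:2, watch:2, stay:2, wide:2, while:2, wake:2, key:2, at:2, was:2, catch:1, he:1, about:1, but:1, large:1, … (18 more, each freq 1)
Σf² = 93; N² = 3025
Repeat rate = 93 / 3025 = 0.03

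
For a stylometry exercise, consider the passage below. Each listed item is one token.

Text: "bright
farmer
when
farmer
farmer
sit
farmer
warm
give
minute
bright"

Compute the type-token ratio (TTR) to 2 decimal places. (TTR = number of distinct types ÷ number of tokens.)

0.64

N = 11 tokens, V = 7 types.
TTR = V / N = 7 / 11 = 0.64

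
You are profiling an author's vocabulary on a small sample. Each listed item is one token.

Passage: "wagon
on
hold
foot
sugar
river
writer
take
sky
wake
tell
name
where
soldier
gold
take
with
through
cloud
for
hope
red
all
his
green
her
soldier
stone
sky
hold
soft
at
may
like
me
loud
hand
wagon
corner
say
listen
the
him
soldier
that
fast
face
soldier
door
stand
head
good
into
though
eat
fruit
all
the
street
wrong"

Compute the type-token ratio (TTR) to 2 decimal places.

0.85

N = 60 tokens, V = 51 types.
TTR = V / N = 51 / 60 = 0.85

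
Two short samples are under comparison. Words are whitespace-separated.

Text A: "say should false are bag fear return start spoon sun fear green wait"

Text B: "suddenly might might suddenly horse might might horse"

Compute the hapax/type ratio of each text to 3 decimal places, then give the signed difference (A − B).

A: hapax=11, V=12, ratio=0.917
B: hapax=0, V=3, ratio=0.000
Difference = 0.917 − 0.000 = 0.917

0.917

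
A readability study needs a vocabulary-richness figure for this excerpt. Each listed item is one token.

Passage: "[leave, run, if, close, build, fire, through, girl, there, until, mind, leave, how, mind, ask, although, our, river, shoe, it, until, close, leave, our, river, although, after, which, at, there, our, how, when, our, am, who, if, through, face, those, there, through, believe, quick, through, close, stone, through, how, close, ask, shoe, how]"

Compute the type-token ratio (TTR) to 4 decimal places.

0.5472

N = 53 tokens, V = 29 types.
TTR = V / N = 29 / 53 = 0.5472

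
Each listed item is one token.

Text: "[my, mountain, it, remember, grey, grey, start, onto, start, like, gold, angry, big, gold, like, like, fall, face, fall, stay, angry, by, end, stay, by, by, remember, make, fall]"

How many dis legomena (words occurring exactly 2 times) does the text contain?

6

Frequencies: like:3, fall:3, by:3, remember:2, grey:2, start:2, gold:2, angry:2, stay:2, my:1, mountain:1, it:1, onto:1, big:1, face:1, end:1, make:1
Words with frequency 2: angry, gold, grey, remember, start, stay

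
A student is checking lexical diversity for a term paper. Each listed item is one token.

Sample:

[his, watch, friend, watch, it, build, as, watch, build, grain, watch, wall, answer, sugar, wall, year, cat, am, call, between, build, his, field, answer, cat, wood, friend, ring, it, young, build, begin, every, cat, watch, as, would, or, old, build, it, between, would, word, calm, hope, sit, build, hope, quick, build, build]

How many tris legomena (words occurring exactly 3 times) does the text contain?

Frequencies: build:8, watch:5, it:3, cat:3, his:2, friend:2, as:2, wall:2, answer:2, between:2, would:2, hope:2, grain:1, sugar:1, year:1, am:1, call:1, field:1, wood:1, ring:1, … (9 more, each freq 1)
Words with frequency 3: cat, it

2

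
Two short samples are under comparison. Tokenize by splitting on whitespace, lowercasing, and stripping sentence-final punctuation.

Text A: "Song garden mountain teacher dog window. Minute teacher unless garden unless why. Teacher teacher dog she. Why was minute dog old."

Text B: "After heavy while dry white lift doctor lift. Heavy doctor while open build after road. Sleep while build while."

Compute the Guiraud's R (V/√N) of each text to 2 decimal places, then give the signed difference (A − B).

0.10

A: V=12, N=21, R=2.62
B: V=11, N=19, R=2.52
Difference = 2.62 − 2.52 = 0.10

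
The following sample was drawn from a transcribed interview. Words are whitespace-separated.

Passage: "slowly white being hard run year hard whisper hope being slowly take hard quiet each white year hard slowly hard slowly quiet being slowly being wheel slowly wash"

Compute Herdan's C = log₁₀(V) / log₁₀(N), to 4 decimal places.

0.7697

N = 28, V = 13.
log₁₀(V) = 1.113943, log₁₀(N) = 1.447158
C = 1.113943 / 1.447158 = 0.7697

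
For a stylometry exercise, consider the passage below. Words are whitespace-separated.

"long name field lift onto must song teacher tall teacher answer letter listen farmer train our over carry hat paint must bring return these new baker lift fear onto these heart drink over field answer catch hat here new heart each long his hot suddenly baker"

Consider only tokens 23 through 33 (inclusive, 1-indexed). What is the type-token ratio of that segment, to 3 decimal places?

Segment tokens 23–33: return, these, new, baker, lift, fear, onto, these, heart, drink, over
Segment N = 11, segment V = 10.
TTR = 10 / 11 = 0.909

0.909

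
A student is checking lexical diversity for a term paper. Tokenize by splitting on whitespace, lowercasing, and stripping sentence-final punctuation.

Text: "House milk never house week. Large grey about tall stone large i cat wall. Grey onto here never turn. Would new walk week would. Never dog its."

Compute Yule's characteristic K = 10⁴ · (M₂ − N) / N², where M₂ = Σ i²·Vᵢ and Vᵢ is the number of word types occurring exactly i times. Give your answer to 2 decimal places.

Frequencies: never:3, house:2, week:2, large:2, grey:2, would:2, milk:1, about:1, tall:1, stone:1, i:1, cat:1, wall:1, onto:1, here:1, turn:1, new:1, walk:1, dog:1, its:1
N = 27. Frequency spectrum: V_1=14, V_2=5, V_3=1
M₂ = 1²·14 + 2²·5 + 3²·1 = 43
K = 10000 × (43 − 27) / 27² = 219.48

219.48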